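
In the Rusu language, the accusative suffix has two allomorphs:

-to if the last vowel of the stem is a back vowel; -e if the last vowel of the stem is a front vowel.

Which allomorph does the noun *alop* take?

Since the last vowel of *alop* is /o/ (a back vowel), it takes -to.

-to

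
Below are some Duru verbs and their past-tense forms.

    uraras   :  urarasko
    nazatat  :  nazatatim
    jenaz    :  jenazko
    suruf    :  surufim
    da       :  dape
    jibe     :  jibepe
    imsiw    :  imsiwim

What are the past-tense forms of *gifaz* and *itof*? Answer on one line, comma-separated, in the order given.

gifazko, itofim

Looking at the final sound of each stem: -ko when the stem ends in a sibilant (*uraras*, *jenaz*); -im when the stem ends in a non-sibilant consonant (*nazatat*, *suruf*, *imsiw*); -pe when the stem ends in a vowel (*da*, *jibe*).
The final sound of *gifaz* is /z/, which is a sibilant, so the suffix is -ko, giving *gifazko*.
*itof*: final sound = /f/, a non-sibilant consonant → -im → *itofim*.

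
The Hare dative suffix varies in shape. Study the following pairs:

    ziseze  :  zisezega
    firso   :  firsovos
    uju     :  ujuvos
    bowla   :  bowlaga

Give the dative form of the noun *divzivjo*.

divzivjovos

The suffix is conditioned by the last vowel: -vos when the last vowel of the stem is a rounded vowel (*firso*, *uju*); -ga when the last vowel of the stem is an unrounded vowel (*ziseze*, *bowla*).
The last vowel of *divzivjo* is /o/, which is a rounded vowel, so the suffix is -vos, giving *divzivjovos*.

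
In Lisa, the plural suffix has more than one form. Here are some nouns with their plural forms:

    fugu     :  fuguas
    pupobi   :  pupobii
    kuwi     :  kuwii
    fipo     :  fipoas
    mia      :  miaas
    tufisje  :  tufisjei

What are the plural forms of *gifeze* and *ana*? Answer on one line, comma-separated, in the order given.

The alternation tracks the last vowel of the stem — -i when the last vowel of the stem is a front vowel (*pupobi*, *kuwi*, *tufisje*); -as when the last vowel of the stem is a back vowel (*fugu*, *fipo*, *mia*).
Since the last vowel of *gifeze* is /e/ (a front vowel), it takes -i, giving *gifezei*.
*ana* — last vowel /a/ (a back vowel) → -as → *anaas*.

gifezei, anaas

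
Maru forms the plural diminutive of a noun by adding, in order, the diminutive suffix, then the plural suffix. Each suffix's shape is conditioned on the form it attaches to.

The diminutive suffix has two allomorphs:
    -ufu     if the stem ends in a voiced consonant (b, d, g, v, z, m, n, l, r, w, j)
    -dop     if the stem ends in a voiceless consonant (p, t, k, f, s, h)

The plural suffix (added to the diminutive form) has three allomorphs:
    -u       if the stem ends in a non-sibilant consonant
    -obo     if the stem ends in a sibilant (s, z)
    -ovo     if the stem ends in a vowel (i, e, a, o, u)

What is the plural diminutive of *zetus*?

zetusdopu

The final consonant of *zetus* is /s/, which is voiceless, so the diminutive suffix is -dop, giving *zetusdop*.
The diminutive form *zetusdop* — final sound /p/ (a non-sibilant consonant) → -u → *zetusdopu*.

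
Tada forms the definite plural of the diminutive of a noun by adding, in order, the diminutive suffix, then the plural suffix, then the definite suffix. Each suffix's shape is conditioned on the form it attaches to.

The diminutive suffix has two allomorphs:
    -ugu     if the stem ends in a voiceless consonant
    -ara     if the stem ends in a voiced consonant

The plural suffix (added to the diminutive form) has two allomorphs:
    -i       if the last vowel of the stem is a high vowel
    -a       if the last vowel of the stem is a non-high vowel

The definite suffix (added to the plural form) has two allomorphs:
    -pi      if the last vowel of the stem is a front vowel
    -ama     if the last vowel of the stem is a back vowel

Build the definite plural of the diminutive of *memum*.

Since the final consonant of *memum* is /m/ (voiced), it takes -ara, giving *memumara*.
The diminutive form *memumara* — last vowel /a/ (a non-high vowel) → -a → *memumaraa*.
Since the last vowel of the plural form *memumaraa* is /a/ (a back vowel), it takes -ama, giving *memumaraaama*.

memumaraaama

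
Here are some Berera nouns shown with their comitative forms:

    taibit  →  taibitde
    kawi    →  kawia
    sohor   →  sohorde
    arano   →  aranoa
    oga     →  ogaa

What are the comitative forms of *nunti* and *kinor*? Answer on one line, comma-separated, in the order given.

The suffix is conditioned by the final sound: -de when the stem ends in a consonant (*taibit*, *sohor*); -a when the stem ends in a vowel (*kawi*, *arano*, *oga*).
Since the final sound of *nunti* is /i/ (a vowel), it takes -a, giving *nuntia*.
Since the final sound of *kinor* is /r/ (a consonant), it takes -de, giving *kinorde*.

nuntia, kinorde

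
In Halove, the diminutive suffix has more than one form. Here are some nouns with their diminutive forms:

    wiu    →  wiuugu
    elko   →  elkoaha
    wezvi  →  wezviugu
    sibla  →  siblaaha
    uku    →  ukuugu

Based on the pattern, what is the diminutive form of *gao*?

The suffix is conditioned by the last vowel: -ugu when the last vowel of the stem is a high vowel (*wiu*, *wezvi*, *uku*); -aha when the last vowel of the stem is a non-high vowel (*elko*, *sibla*).
*gao* — last vowel /o/ (a non-high vowel) → -aha → *gaoaha*.

gaoaha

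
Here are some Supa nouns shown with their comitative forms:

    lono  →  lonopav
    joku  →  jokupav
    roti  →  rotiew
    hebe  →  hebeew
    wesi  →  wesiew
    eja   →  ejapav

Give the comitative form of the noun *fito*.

fitopav

The alternation tracks the last vowel of the stem — -ew when the last vowel of the stem is a front vowel (*roti*, *hebe*, *wesi*); -pav when the last vowel of the stem is a back vowel (*lono*, *joku*, *eja*).
Since the last vowel of *fito* is /o/ (a back vowel), it takes -pav, giving *fitopav*.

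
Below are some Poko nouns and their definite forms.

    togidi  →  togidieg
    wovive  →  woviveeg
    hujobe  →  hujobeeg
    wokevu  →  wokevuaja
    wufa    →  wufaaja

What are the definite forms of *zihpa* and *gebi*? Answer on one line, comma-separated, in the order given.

zihpaaja, gebieg

The suffix is conditioned by the last vowel: -eg when the last vowel of the stem is a front vowel (*togidi*, *wovive*, *hujobe*); -aja when the last vowel of the stem is a back vowel (*wokevu*, *wufa*).
*zihpa* — last vowel /a/ (a back vowel) → -aja → *zihpaaja*.
*gebi*: last vowel = /i/, a front vowel → -eg → *gebieg*.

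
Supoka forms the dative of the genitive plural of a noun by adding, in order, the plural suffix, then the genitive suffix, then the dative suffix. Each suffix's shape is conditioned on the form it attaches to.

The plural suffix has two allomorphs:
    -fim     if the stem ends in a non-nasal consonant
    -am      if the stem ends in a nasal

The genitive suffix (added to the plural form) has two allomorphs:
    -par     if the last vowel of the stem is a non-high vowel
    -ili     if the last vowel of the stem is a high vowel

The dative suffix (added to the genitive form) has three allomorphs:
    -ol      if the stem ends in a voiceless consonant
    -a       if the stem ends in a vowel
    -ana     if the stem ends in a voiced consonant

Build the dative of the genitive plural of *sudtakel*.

*sudtakel*: final consonant = /l/, non-nasal → -fim → *sudtakelfim*.
The plural form *sudtakelfim* — last vowel /i/ (a high vowel) → -ili → *sudtakelfimili*.
The genitive form *sudtakelfimili*: final sound = /i/, a vowel → -a → *sudtakelfimilia*.

sudtakelfimilia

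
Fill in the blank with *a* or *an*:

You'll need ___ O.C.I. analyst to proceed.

The indefinite article is chosen by the initial *sound* of the following word, not its spelling.
The initialism *O.C.I.* is read letter by letter; the first letter, O, is pronounced /oʊ/, which begins with a vowel sound.
So the article is *an*: You'll need an O.C.I. analyst to proceed.

an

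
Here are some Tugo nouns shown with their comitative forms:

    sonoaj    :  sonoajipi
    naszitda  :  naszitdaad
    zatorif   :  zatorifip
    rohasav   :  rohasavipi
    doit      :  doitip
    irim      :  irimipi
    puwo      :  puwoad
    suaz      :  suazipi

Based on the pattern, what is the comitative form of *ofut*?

ofutip

The alternation tracks the final sound of the stem — -ip when the stem ends in a voiceless consonant (*zatorif*, *doit*); -ipi when the stem ends in a voiced consonant (*sonoaj*, *rohasav*, *irim*, *suaz*); -ad when the stem ends in a vowel (*naszitda*, *puwo*).
The final sound of *ofut* is /t/, which is a voiceless consonant, so the suffix is -ip, giving *ofutip*.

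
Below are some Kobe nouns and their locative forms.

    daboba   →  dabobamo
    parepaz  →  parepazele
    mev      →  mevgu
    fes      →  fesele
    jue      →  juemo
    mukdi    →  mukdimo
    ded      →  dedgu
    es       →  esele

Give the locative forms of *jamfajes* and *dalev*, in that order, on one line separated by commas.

The alternation tracks the final sound of the stem — -ele when the stem ends in a sibilant (*parepaz*, *fes*, *es*); -gu when the stem ends in a non-sibilant consonant (*mev*, *ded*); -mo when the stem ends in a vowel (*daboba*, *jue*, *mukdi*).
Since the final sound of *jamfajes* is /s/ (a sibilant), it takes -ele, giving *jamfajesele*.
*dalev*: final sound = /v/, a non-sibilant consonant → -gu → *dalevgu*.

jamfajesele, dalevgu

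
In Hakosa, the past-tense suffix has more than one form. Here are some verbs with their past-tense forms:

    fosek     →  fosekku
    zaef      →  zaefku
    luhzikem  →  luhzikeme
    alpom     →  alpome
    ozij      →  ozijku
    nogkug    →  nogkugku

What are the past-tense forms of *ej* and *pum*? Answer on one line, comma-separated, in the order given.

The pattern is nasality of the final consonant: -e when the stem ends in a nasal (*luhzikem*, *alpom*); -ku when the stem ends in a non-nasal consonant (*fosek*, *zaef*, *ozij*, *nogkug*).
*ej*: final consonant = /j/, non-nasal → -ku → *ejku*.
Since the final consonant of *pum* is /m/ (a nasal), it takes -e, giving *pume*.

ejku, pume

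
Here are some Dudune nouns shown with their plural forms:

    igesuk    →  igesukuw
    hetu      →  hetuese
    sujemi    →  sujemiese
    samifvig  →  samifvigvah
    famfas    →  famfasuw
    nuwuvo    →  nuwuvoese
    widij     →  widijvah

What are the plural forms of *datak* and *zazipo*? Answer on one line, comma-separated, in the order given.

The pattern is voicing of the final sound: -uw when the stem ends in a voiceless consonant (*igesuk*, *famfas*); -vah when the stem ends in a voiced consonant (*samifvig*, *widij*); -ese when the stem ends in a vowel (*hetu*, *sujemi*, *nuwuvo*).
*datak* — final sound /k/ (a voiceless consonant) → -uw → *datakuw*.
The final sound of *zazipo* is /o/, which is a vowel, so the suffix is -ese, giving *zazipoese*.

datakuw, zazipoese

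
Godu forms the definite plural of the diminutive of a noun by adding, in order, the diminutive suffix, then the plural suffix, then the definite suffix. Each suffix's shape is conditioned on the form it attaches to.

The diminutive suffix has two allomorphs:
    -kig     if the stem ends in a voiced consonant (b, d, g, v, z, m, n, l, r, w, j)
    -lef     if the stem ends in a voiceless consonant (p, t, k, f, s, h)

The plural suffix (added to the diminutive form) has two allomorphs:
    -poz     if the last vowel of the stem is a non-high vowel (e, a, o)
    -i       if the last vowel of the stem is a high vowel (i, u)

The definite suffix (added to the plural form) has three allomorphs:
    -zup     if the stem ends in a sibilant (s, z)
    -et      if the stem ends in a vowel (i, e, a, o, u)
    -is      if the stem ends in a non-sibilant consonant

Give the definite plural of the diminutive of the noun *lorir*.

*lorir* — final consonant /r/ (voiced) → -kig → *lorirkig*.
Since the last vowel of the diminutive form *lorirkig* is /i/ (a high vowel), it takes -i, giving *lorirkigi*.
The plural form *lorirkigi* — final sound /i/ (a vowel) → -et → *lorirkigiet*.

lorirkigiet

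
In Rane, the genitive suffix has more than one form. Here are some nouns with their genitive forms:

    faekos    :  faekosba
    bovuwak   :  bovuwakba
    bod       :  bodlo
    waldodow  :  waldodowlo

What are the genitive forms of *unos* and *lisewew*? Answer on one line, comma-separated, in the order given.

Looking at the final consonant of each stem: -ba when the stem ends in a voiceless consonant (*faekos*, *bovuwak*); -lo when the stem ends in a voiced consonant (*bod*, *waldodow*).
*unos* — final consonant /s/ (voiceless) → -ba → *unosba*.
*lisewew* — final consonant /w/ (voiced) → -lo → *lisewewlo*.

unosba, lisewewlo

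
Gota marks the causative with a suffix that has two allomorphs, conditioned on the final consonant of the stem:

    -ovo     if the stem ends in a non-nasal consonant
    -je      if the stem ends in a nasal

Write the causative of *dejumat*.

dejumatovo

*dejumat* — final consonant /t/ (non-nasal) → -ovo → *dejumatovo*.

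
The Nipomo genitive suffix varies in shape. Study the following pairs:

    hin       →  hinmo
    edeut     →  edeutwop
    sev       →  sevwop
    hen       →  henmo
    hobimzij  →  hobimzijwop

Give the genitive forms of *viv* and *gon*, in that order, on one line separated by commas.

vivwop, gonmo

Looking at the final consonant of each stem: -mo when the stem ends in a nasal (*hin*, *hen*); -wop when the stem ends in a non-nasal consonant (*edeut*, *sev*, *hobimzij*).
*viv* — final consonant /v/ (non-nasal) → -wop → *vivwop*.
Since the final consonant of *gon* is /n/ (a nasal), it takes -mo, giving *gonmo*.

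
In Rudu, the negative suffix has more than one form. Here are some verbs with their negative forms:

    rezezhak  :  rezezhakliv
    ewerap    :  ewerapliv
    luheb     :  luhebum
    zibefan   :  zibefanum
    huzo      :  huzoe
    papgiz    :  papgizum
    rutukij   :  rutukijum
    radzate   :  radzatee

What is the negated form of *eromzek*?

The suffix is conditioned by the final sound: -liv when the stem ends in a voiceless consonant (*rezezhak*, *ewerap*); -um when the stem ends in a voiced consonant (*luheb*, *zibefan*, *papgiz*, *rutukij*); -e when the stem ends in a vowel (*huzo*, *radzate*).
*eromzek*: final sound = /k/, a voiceless consonant → -liv → *eromzekliv*.

eromzekliv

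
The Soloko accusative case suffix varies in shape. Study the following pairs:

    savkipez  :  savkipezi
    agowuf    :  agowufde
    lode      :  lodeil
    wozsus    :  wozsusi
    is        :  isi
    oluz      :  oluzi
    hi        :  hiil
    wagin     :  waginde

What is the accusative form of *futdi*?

futdiil

The suffix is conditioned by the final sound: -i when the stem ends in a sibilant (*savkipez*, *wozsus*, *is*, *oluz*); -de when the stem ends in a non-sibilant consonant (*agowuf*, *wagin*); -il when the stem ends in a vowel (*lode*, *hi*).
The final sound of *futdi* is /i/, which is a vowel, so the suffix is -il, giving *futdiil*.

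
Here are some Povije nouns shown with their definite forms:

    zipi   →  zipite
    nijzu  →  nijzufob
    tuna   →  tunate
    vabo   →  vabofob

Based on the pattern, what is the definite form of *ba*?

Looking at the last vowel of each stem: -fob when the last vowel of the stem is a rounded vowel (*nijzu*, *vabo*); -te when the last vowel of the stem is an unrounded vowel (*zipi*, *tuna*).
Since the last vowel of *ba* is /a/ (an unrounded vowel), it takes -te, giving *bate*.

bate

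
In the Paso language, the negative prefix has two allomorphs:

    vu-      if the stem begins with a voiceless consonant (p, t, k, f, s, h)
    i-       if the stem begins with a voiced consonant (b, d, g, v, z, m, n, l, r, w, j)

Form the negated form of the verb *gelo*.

igelo

*gelo* — first consonant /g/ (voiced) → i- → *igelo*.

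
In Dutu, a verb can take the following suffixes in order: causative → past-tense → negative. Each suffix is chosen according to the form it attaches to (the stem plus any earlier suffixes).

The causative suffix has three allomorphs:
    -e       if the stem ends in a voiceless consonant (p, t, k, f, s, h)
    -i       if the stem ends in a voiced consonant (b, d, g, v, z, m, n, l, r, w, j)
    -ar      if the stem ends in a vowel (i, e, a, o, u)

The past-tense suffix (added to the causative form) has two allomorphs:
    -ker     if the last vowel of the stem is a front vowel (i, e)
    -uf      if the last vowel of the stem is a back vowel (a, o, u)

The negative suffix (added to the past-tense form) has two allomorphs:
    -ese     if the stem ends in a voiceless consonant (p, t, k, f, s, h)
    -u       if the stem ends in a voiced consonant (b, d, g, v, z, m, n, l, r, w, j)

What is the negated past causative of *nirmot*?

*nirmot* — final sound /t/ (a voiceless consonant) → -e → *nirmote*.
The causative form *nirmote*: last vowel = /e/, a front vowel → -ker → *nirmoteker*.
The past-tense form *nirmoteker*: final consonant = /r/, voiced → -u → *nirmotekeru*.

nirmotekeru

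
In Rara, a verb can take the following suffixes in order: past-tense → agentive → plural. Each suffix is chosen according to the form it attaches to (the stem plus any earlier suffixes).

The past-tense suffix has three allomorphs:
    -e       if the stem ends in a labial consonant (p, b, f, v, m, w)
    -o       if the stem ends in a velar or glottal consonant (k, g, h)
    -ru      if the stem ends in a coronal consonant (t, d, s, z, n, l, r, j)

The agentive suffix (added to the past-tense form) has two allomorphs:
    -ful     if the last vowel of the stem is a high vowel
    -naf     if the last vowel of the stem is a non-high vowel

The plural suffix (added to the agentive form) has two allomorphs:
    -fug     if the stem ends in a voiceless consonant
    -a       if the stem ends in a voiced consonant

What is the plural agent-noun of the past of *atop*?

atopenaffug

*atop* — final consonant /p/ (labial) → -e → *atope*.
The past-tense form *atope*: last vowel = /e/, a non-high vowel → -naf → *atopenaf*.
The agentive form *atopenaf* — final consonant /f/ (voiceless) → -fug → *atopenaffug*.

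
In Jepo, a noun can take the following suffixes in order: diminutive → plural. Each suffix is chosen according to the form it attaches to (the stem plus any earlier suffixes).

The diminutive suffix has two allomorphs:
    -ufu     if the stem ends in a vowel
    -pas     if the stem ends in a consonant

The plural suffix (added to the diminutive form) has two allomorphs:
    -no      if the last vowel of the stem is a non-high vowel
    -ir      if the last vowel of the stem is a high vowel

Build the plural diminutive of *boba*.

bobaufuir

*boba* — final sound /a/ (a vowel) → -ufu → *bobaufu*.
Since the last vowel of the diminutive form *bobaufu* is /u/ (a high vowel), it takes -ir, giving *bobaufuir*.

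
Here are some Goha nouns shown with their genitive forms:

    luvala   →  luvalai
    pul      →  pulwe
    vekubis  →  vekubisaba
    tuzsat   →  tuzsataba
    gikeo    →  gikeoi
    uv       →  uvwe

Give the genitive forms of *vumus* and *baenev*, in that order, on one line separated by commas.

The alternation tracks the final sound of the stem — -aba when the stem ends in a voiceless consonant (*vekubis*, *tuzsat*); -we when the stem ends in a voiced consonant (*pul*, *uv*); -i when the stem ends in a vowel (*luvala*, *gikeo*).
Since the final sound of *vumus* is /s/ (a voiceless consonant), it takes -aba, giving *vumusaba*.
The final sound of *baenev* is /v/, which is a voiced consonant, so the suffix is -we, giving *baenevwe*.

vumusaba, baenevwe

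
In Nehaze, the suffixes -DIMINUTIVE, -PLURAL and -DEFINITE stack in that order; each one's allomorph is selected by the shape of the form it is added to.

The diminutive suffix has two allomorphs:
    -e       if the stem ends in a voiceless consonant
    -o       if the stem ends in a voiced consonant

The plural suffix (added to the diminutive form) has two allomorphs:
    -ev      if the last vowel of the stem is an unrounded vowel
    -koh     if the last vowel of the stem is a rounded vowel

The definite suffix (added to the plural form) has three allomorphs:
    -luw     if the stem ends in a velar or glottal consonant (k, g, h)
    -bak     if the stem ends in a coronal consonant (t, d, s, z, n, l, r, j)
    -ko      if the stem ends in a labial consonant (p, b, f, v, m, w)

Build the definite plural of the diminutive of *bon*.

bonokohluw

The final consonant of *bon* is /n/, which is voiced, so the diminutive suffix is -o, giving *bono*.
The diminutive form *bono* — last vowel /o/ (a rounded vowel) → -koh → *bonokoh*.
The final consonant of the plural form *bonokoh* is /h/, which is velar/glottal, so the definite suffix is -luw, giving *bonokohluw*.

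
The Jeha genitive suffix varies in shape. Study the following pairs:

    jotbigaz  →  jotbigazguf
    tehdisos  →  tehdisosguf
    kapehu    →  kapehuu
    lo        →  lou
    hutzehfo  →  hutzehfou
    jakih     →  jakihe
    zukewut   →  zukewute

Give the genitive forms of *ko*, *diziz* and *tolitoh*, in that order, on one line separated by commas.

The pattern is sibilance of the final sound: -guf when the stem ends in a sibilant (*jotbigaz*, *tehdisos*); -e when the stem ends in a non-sibilant consonant (*jakih*, *zukewut*); -u when the stem ends in a vowel (*kapehu*, *lo*, *hutzehfo*).
Since the final sound of *ko* is /o/ (a vowel), it takes -u, giving *kou*.
Since the final sound of *diziz* is /z/ (a sibilant), it takes -guf, giving *dizizguf*.
*tolitoh*: final sound = /h/, a non-sibilant consonant → -e → *tolitohe*.

kou, dizizguf, tolitohe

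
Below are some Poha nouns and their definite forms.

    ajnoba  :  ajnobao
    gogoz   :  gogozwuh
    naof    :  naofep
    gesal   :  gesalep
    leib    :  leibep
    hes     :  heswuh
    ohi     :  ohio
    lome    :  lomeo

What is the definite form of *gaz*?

The pattern is sibilance of the final sound: -wuh when the stem ends in a sibilant (*gogoz*, *hes*); -ep when the stem ends in a non-sibilant consonant (*naof*, *gesal*, *leib*); -o when the stem ends in a vowel (*ajnoba*, *ohi*, *lome*).
The final sound of *gaz* is /z/, which is a sibilant, so the suffix is -wuh, giving *gazwuh*.

gazwuh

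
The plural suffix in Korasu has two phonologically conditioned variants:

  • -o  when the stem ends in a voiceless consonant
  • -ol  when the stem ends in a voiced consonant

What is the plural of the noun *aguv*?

aguvol

*aguv*: final consonant = /v/, voiced → -ol → *aguvol*.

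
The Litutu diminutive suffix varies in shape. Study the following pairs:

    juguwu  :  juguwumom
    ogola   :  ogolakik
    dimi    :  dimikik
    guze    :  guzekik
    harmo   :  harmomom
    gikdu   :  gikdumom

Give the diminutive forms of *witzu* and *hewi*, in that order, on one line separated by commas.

witzumom, hewikik

The alternation tracks the last vowel of the stem — -mom when the last vowel of the stem is a rounded vowel (*juguwu*, *harmo*, *gikdu*); -kik when the last vowel of the stem is an unrounded vowel (*ogola*, *dimi*, *guze*).
*witzu* — last vowel /u/ (a rounded vowel) → -mom → *witzumom*.
*hewi* — last vowel /i/ (an unrounded vowel) → -kik → *hewikik*.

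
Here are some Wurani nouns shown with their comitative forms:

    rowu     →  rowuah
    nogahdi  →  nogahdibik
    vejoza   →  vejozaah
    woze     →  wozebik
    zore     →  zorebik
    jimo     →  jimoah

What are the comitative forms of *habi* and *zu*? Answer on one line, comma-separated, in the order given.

habibik, zuah

Looking at the last vowel of each stem: -bik when the last vowel of the stem is a front vowel (*nogahdi*, *woze*, *zore*); -ah when the last vowel of the stem is a back vowel (*rowu*, *vejoza*, *jimo*).
The last vowel of *habi* is /i/, which is a front vowel, so the suffix is -bik, giving *habibik*.
*zu* — last vowel /u/ (a back vowel) → -ah → *zuah*.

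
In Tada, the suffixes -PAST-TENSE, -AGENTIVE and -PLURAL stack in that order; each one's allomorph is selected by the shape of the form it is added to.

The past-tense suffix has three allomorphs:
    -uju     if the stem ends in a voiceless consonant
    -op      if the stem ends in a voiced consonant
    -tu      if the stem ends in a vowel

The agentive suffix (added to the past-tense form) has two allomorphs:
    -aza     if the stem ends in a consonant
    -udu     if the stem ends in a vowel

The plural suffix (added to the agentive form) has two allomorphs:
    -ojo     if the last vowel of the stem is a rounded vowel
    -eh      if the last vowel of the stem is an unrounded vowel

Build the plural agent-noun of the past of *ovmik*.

The final sound of *ovmik* is /k/, which is a voiceless consonant, so the past-tense suffix is -uju, giving *ovmikuju*.
The past-tense form *ovmikuju*: final sound = /u/, a vowel → -udu → *ovmikujuudu*.
The last vowel of the agentive form *ovmikujuudu* is /u/, which is a rounded vowel, so the plural suffix is -ojo, giving *ovmikujuuduojo*.

ovmikujuuduojo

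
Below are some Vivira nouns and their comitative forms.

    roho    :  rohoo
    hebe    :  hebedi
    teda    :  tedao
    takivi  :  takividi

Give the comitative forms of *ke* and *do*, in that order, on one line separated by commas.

kedi, doo

The suffix is conditioned by the last vowel: -di when the last vowel of the stem is a front vowel (*hebe*, *takivi*); -o when the last vowel of the stem is a back vowel (*roho*, *teda*).
*ke*: last vowel = /e/, a front vowel → -di → *kedi*.
The last vowel of *do* is /o/, which is a back vowel, so the suffix is -o, giving *doo*.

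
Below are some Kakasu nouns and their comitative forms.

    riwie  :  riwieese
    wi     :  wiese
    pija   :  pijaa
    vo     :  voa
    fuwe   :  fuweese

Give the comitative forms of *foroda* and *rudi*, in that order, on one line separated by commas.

The pattern is front/back vowel harmony: -ese when the last vowel of the stem is a front vowel (*riwie*, *wi*, *fuwe*); -a when the last vowel of the stem is a back vowel (*pija*, *vo*).
Since the last vowel of *foroda* is /a/ (a back vowel), it takes -a, giving *forodaa*.
Since the last vowel of *rudi* is /i/ (a front vowel), it takes -ese, giving *rudiese*.

forodaa, rudiese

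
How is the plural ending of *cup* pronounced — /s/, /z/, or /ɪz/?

The stem *cup* ends in a voiceless non-sibilant consonant.
The plural suffix surfaces as /ɪz/ after sibilants, /s/ after other voiceless consonants, and /z/ after other voiced sounds.
So the plural -s on *cup* is pronounced /s/.

/s/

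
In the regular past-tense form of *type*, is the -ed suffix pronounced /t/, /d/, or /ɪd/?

/t/

The stem *type* ends in a voiceless consonant other than /t/.
The -ed suffix is realized as /ɪd/ after /t, d/; as /t/ after other voiceless consonants; and as /d/ after other voiced sounds.
So -ed on *type* is pronounced /t/.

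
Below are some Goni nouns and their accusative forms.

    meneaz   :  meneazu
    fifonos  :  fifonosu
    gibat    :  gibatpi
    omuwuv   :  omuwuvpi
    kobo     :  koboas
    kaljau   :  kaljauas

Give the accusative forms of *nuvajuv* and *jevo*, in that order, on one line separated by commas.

nuvajuvpi, jevoas

The alternation tracks the final sound of the stem — -u when the stem ends in a sibilant (*meneaz*, *fifonos*); -pi when the stem ends in a non-sibilant consonant (*gibat*, *omuwuv*); -as when the stem ends in a vowel (*kobo*, *kaljau*).
The final sound of *nuvajuv* is /v/, which is a non-sibilant consonant, so the suffix is -pi, giving *nuvajuvpi*.
The final sound of *jevo* is /o/, which is a vowel, so the suffix is -as, giving *jevoas*.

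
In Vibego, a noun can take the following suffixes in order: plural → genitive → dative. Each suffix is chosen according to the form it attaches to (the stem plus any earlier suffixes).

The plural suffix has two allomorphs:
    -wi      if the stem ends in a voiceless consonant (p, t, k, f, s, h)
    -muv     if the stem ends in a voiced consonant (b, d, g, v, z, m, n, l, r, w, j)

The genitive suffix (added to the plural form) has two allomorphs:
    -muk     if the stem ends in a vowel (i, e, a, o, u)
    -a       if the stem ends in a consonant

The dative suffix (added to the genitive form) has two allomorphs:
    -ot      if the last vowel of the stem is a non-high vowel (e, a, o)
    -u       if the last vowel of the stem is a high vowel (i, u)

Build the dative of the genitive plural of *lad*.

ladmuvaot

*lad*: final consonant = /d/, voiced → -muv → *ladmuv*.
Since the final sound of the plural form *ladmuv* is /v/ (a consonant), it takes -a, giving *ladmuva*.
The last vowel of the genitive form *ladmuva* is /a/, which is a non-high vowel, so the dative suffix is -ot, giving *ladmuvaot*.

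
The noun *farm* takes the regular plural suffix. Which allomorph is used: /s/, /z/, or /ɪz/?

The stem *farm* ends in a voiced non-sibilant sound.
The plural suffix surfaces as /ɪz/ after sibilants, /s/ after other voiceless consonants, and /z/ after other voiced sounds.
So the plural -s on *farm* is pronounced /z/.

/z/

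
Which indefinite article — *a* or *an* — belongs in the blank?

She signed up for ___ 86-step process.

The indefinite article is chosen by the initial *sound* of the following word, not its spelling.
The number *86* is spoken "eighty-…", beginning with /ˈeɪti/ — a vowel sound.
So the article is *an*: She signed up for an 86-step process.

an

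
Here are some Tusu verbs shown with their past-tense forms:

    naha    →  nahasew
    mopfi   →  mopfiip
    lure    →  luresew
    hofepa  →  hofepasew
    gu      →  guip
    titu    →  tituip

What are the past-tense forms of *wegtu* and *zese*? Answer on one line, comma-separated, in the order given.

wegtuip, zesesew

Looking at the last vowel of each stem: -ip when the last vowel of the stem is a high vowel (*mopfi*, *gu*, *titu*); -sew when the last vowel of the stem is a non-high vowel (*naha*, *lure*, *hofepa*).
Since the last vowel of *wegtu* is /u/ (a high vowel), it takes -ip, giving *wegtuip*.
*zese* — last vowel /e/ (a non-high vowel) → -sew → *zesesew*.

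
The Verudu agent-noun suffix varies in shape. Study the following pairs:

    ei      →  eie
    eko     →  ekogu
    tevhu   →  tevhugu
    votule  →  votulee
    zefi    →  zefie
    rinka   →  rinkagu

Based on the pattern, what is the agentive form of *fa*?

fagu

Looking at the last vowel of each stem: -e when the last vowel of the stem is a front vowel (*ei*, *votule*, *zefi*); -gu when the last vowel of the stem is a back vowel (*eko*, *tevhu*, *rinka*).
*fa* — last vowel /a/ (a back vowel) → -gu → *fagu*.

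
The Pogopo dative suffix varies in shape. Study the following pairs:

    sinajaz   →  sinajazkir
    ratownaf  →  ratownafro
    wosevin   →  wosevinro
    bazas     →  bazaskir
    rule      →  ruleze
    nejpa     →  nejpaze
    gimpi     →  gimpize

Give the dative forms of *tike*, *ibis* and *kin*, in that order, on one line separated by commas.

The pattern is sibilance of the final sound: -kir when the stem ends in a sibilant (*sinajaz*, *bazas*); -ro when the stem ends in a non-sibilant consonant (*ratownaf*, *wosevin*); -ze when the stem ends in a vowel (*rule*, *nejpa*, *gimpi*).
*tike* — final sound /e/ (a vowel) → -ze → *tikeze*.
The final sound of *ibis* is /s/, which is a sibilant, so the suffix is -kir, giving *ibiskir*.
*kin*: final sound = /n/, a non-sibilant consonant → -ro → *kinro*.

tikeze, ibiskir, kinro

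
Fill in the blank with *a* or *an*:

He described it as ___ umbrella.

The indefinite article is chosen by the initial *sound* of the following word, not its spelling.
*umbrella* begins with the sound /ʌ/ (u pronounced /ʌ/) — a vowel sound.
So the article is *an*: He described it as an umbrella.

an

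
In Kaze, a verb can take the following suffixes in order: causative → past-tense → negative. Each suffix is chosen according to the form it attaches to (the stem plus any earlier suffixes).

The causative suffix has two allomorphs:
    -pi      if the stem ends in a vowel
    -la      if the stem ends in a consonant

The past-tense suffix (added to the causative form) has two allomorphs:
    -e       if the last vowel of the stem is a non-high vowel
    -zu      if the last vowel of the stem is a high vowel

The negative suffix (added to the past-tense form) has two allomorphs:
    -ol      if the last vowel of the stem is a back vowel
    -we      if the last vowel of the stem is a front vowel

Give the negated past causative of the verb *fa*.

fapizuol

Since the final sound of *fa* is /a/ (a vowel), it takes -pi, giving *fapi*.
The last vowel of the causative form *fapi* is /i/, which is a high vowel, so the past-tense suffix is -zu, giving *fapizu*.
The last vowel of the past-tense form *fapizu* is /u/, which is a back vowel, so the negative suffix is -ol, giving *fapizuol*.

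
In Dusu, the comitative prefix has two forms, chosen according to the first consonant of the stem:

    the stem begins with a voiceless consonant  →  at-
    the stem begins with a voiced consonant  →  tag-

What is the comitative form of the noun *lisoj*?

*lisoj* — first consonant /l/ (voiced) → tag- → *taglisoj*.

taglisoj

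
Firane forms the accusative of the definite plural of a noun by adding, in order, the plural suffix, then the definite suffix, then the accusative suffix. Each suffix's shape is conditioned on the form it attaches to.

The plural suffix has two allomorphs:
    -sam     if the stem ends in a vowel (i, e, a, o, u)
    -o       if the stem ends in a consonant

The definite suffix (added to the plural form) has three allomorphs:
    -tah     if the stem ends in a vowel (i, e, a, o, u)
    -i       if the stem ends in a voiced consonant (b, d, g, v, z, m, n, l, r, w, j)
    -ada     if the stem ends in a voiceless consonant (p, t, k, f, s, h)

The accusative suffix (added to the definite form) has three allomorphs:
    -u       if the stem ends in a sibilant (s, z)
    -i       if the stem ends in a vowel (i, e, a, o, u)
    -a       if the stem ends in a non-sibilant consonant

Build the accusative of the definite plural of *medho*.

Since the final sound of *medho* is /o/ (a vowel), it takes -sam, giving *medhosam*.
The plural form *medhosam*: final sound = /m/, a voiced consonant → -i → *medhosami*.
The definite form *medhosami* — final sound /i/ (a vowel) → -i → *medhosamii*.

medhosamii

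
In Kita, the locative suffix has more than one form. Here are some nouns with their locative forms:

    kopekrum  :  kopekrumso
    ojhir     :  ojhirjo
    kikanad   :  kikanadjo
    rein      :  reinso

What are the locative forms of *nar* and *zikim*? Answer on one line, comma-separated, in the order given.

The pattern is nasality of the final consonant: -so when the stem ends in a nasal (*kopekrum*, *rein*); -jo when the stem ends in a non-nasal consonant (*ojhir*, *kikanad*).
The final consonant of *nar* is /r/, which is non-nasal, so the suffix is -jo, giving *narjo*.
The final consonant of *zikim* is /m/, which is a nasal, so the suffix is -so, giving *zikimso*.

narjo, zikimso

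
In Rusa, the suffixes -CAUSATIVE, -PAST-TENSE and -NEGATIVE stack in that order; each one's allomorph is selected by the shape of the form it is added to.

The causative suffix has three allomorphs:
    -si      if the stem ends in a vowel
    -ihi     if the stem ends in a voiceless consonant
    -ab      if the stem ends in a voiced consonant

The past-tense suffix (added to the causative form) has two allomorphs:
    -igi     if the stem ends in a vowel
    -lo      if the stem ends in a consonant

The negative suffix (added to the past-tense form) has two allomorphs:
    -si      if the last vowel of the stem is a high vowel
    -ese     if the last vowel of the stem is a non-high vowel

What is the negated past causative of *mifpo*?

mifposiigisi

*mifpo*: final sound = /o/, a vowel → -si → *mifposi*.
The causative form *mifposi*: final sound = /i/, a vowel → -igi → *mifposiigi*.
Since the last vowel of the past-tense form *mifposiigi* is /i/ (a high vowel), it takes -si, giving *mifposiigisi*.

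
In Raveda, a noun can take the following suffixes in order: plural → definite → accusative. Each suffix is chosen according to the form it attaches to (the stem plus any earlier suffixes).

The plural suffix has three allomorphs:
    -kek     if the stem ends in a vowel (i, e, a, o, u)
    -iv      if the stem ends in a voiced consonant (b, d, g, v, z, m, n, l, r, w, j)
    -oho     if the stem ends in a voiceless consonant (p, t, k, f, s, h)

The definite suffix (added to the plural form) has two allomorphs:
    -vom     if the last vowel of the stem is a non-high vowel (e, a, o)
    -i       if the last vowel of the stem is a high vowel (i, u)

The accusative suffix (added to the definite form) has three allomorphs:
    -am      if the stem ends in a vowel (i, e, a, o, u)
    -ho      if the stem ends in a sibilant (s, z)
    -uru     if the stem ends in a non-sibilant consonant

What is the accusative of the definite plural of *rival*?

rivaliviam

Since the final sound of *rival* is /l/ (a voiced consonant), it takes -iv, giving *rivaliv*.
The plural form *rivaliv*: last vowel = /i/, a high vowel → -i → *rivalivi*.
The definite form *rivalivi* — final sound /i/ (a vowel) → -am → *rivaliviam*.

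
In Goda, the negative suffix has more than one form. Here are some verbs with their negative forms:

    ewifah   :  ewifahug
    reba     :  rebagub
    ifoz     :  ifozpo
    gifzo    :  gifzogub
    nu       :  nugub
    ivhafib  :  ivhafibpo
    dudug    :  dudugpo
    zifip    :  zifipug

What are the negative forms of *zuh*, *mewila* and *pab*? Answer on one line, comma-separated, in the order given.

The alternation tracks the final sound of the stem — -ug when the stem ends in a voiceless consonant (*ewifah*, *zifip*); -po when the stem ends in a voiced consonant (*ifoz*, *ivhafib*, *dudug*); -gub when the stem ends in a vowel (*reba*, *gifzo*, *nu*).
Since the final sound of *zuh* is /h/ (a voiceless consonant), it takes -ug, giving *zuhug*.
Since the final sound of *mewila* is /a/ (a vowel), it takes -gub, giving *mewilagub*.
The final sound of *pab* is /b/, which is a voiced consonant, so the suffix is -po, giving *pabpo*.

zuhug, mewilagub, pabpo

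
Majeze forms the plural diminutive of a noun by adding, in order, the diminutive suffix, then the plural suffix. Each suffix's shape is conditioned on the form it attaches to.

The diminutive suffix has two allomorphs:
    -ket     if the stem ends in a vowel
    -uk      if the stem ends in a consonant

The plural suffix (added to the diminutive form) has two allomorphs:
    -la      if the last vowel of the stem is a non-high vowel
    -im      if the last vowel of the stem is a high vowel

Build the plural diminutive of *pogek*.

The final sound of *pogek* is /k/, which is a consonant, so the diminutive suffix is -uk, giving *pogekuk*.
The last vowel of the diminutive form *pogekuk* is /u/, which is a high vowel, so the plural suffix is -im, giving *pogekukim*.

pogekukim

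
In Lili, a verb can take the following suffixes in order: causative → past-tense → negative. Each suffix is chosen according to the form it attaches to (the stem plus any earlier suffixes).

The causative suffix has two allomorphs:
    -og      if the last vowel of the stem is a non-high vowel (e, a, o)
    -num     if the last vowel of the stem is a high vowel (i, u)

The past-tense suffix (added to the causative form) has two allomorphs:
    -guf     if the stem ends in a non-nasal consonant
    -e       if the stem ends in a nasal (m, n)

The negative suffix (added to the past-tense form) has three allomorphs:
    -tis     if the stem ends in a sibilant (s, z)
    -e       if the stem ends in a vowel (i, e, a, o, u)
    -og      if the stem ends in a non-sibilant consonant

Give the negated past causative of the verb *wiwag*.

*wiwag*: last vowel = /a/, a non-high vowel → -og → *wiwagog*.
The final consonant of the causative form *wiwagog* is /g/, which is non-nasal, so the past-tense suffix is -guf, giving *wiwagogguf*.
The past-tense form *wiwagogguf* — final sound /f/ (a non-sibilant consonant) → -og → *wiwagoggufog*.

wiwagoggufog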